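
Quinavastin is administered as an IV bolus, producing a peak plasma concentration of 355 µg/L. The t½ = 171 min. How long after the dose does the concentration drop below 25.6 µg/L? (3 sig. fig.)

649 minutes

k = ln 2 / 171 = 0.004053 min⁻¹
C(t) = C₀ e^(−kt)  ⇒  t = ln(C₀/C) / k
t = ln(355/25.6) / 0.004053 = 2.630 / 0.004053 ≈ 649 minutes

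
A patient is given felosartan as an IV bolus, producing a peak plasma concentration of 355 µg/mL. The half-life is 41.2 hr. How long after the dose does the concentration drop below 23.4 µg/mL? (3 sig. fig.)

k = ln 2 / 41.2 = 0.01682 hr⁻¹
C(t) = C₀ e^(−kt)  ⇒  t = ln(C₀/C) / k
t = ln(355/23.4) / 0.01682 = 2.719 / 0.01682 ≈ 162 hours

162 hours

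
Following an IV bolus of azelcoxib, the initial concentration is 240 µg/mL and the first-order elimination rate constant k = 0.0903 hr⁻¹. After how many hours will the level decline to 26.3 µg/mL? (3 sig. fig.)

C(t) = C₀ e^(−kt)  ⇒  t = ln(C₀/C) / k
t = ln(240/26.3) / 0.09030 = 2.211 / 0.09030 ≈ 24.5 hours

24.5 hours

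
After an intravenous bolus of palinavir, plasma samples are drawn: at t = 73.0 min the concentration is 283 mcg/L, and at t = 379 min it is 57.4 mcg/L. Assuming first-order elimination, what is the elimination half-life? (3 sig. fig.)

133 minutes

k = ln(C₁/C₂) / (t₂ − t₁) = ln(283/57.4) / (379 − 73.0)
  = 1.595 / 306.0 = 0.005214 min⁻¹
t½ = ln 2 / k = ln 2 / 0.005214 ≈ 133 minutes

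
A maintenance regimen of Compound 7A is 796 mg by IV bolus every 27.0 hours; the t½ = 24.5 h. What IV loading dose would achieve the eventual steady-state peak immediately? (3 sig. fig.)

1490 mg

k = ln 2 / 24.5 = 0.02829 h⁻¹
Accumulation ratio R = 1 / (1 − e^(−kτ)) = 1 / (1 − e^(−0.02829×27.0)) = 1 / (1 − 0.4659) = 1.872
Loading dose = maintenance dose × R = 796 × 1.872 ≈ 1490 mg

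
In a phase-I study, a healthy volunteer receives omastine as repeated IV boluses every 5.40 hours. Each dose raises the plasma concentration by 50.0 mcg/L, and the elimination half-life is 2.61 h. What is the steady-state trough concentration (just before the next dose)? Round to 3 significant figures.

15.6 mcg/L

k = ln 2 / 2.61 = 0.2656 h⁻¹
Fraction remaining after one interval: e^(−kτ) = e^(−0.2656 × 5.40) = 0.2383
R = 1 / (1 − 0.2383) = 1.313
Css,max = 50.0 × 1.313 = 65.65 mcg/L
Css,min = Css,max × e^(−kτ) = 65.65 × 0.2383 ≈ 15.6 mcg/L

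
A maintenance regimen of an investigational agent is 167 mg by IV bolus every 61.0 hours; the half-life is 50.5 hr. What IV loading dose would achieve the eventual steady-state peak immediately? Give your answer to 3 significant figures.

294 mg

k = ln 2 / 50.5 = 0.01373 hr⁻¹
Accumulation ratio R = 1 / (1 − e^(−kτ)) = 1 / (1 − e^(−0.01373×61.0)) = 1 / (1 − 0.4329) = 1.763
Loading dose = maintenance dose × R = 167 × 1.763 ≈ 294 mg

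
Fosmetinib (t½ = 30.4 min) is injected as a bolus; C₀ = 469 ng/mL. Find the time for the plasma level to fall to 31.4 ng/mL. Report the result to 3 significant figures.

119 minutes

k = ln 2 / 30.4 = 0.02280 min⁻¹
C(t) = C₀ e^(−kt)  ⇒  t = ln(C₀/C) / k
t = ln(469/31.4) / 0.02280 = 2.704 / 0.02280 ≈ 119 minutes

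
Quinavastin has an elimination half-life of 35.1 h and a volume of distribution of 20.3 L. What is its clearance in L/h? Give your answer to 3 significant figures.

0.401 L/h

k = ln 2 / t½ = ln 2 / 35.1 = 0.01975 h⁻¹
CL = k · V = 0.01975 × 20.3 ≈ 0.401 L/h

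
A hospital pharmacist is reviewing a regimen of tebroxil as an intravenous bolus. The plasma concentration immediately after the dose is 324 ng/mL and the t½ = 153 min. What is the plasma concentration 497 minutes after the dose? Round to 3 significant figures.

k = ln 2 / 153 = 0.004530 min⁻¹
C(t) = C₀ e^(−kt) = 324 × e^(−0.004530 × 497) = 324 × e^(−2.252) = 324 × 0.1052 ≈ 34.1 ng/mL

34.1 ng/mL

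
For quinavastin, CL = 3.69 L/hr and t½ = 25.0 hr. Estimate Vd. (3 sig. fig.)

k = ln 2 / t½ = ln 2 / 25.0 = 0.02773 hr⁻¹
V = CL / k = 3.69 / 0.02773 ≈ 133 L

133 L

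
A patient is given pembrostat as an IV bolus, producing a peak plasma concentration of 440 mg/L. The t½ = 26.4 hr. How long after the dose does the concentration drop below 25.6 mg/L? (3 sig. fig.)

k = ln 2 / 26.4 = 0.02626 hr⁻¹
C(t) = C₀ e^(−kt)  ⇒  t = ln(C₀/C) / k
t = ln(440/25.6) / 0.02626 = 2.844 / 0.02626 ≈ 108 hours

108 hours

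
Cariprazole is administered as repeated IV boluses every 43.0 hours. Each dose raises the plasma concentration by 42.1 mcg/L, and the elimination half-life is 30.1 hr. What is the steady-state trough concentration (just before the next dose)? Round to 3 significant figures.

k = ln 2 / 30.1 = 0.02303 hr⁻¹
Fraction remaining after one interval: e^(−kτ) = e^(−0.02303 × 43.0) = 0.3715
R = 1 / (1 − 0.3715) = 1.591
Css,max = 42.1 × 1.591 = 66.98 mcg/L
Css,min = Css,max × e^(−kτ) = 66.98 × 0.3715 ≈ 24.9 mcg/L

24.9 mcg/L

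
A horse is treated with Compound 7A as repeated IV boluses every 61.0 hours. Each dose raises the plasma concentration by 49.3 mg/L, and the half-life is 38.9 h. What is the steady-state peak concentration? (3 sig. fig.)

74.4 mg/L

k = ln 2 / 38.9 = 0.01782 h⁻¹
Fraction remaining after one interval: e^(−kτ) = e^(−0.01782 × 61.0) = 0.3372
R = 1 / (1 − 0.3372) = 1.509
Css,max = 49.3 × 1.509 ≈ 74.4 mg/L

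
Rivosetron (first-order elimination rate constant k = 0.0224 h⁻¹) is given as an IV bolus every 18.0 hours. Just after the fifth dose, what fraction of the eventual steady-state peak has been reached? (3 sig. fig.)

0.867

f_n = 1 − e^(−nkτ) = 1 − e^(−5 × 0.02240 × 18.0) = 1 − e^(−2.016) = 1 − 0.1332 ≈ 0.867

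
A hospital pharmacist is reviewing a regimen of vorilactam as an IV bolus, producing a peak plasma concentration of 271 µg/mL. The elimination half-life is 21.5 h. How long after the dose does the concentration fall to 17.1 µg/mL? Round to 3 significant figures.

k = ln 2 / 21.5 = 0.03224 h⁻¹
C(t) = C₀ e^(−kt)  ⇒  t = ln(C₀/C) / k
t = ln(271/17.1) / 0.03224 = 2.763 / 0.03224 ≈ 85.7 hours

85.7 hours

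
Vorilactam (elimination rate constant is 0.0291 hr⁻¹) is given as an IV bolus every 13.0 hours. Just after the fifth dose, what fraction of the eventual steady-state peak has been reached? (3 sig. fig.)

f_n = 1 − e^(−nkτ) = 1 − e^(−5 × 0.02910 × 13.0) = 1 − e^(−1.892) = 1 − 0.1508 ≈ 0.849

0.849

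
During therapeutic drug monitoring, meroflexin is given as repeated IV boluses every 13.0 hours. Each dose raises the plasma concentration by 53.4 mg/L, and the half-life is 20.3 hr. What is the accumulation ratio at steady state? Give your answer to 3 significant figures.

2.79

k = ln 2 / 20.3 = 0.03415 hr⁻¹
Fraction remaining after one interval: e^(−kτ) = e^(−0.03415 × 13.0) = 0.6415
R = 1 / (1 − 0.6415) = 1 / 0.3585 ≈ 2.79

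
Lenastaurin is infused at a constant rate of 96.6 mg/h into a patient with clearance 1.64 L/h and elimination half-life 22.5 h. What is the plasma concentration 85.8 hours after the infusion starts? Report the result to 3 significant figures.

54.7 mg/L

Css = rate / CL = 96.6 / 1.64 = 58.90 mg/L
k = ln 2 / 22.5 = 0.03081 h⁻¹
C(t) = Css (1 − e^(−kt)) = 58.90 × (1 − e^(−2.643)) = 58.90 × 0.9289 ≈ 54.7 mg/L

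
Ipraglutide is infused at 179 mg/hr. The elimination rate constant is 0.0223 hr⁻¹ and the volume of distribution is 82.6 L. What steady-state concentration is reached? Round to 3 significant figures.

CL = k · V = 0.0223 × 82.6 = 1.842 L/hr
Css = rate / CL = 179 / 1.842 ≈ 97.2 µg/mL

97.2 µg/mL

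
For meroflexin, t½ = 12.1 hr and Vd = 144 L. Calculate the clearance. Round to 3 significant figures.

k = ln 2 / t½ = ln 2 / 12.1 = 0.05728 hr⁻¹
CL = k · V = 0.05728 × 144 ≈ 8.25 L/hr

8.25 L/hr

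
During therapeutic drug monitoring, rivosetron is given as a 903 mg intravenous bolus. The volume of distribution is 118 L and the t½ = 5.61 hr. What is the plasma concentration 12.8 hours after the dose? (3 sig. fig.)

C₀ = dose / V = 903 / 118 = 7.653 µg/mL
k = ln 2 / 5.61 = 0.1236 hr⁻¹
C(t) = C₀ e^(−kt) = 7.653 × e^(−0.1236 × 12.8) = 7.653 × e^(−1.582) = 7.653 × 0.2057 ≈ 1.57 µg/mL

1.57 µg/mL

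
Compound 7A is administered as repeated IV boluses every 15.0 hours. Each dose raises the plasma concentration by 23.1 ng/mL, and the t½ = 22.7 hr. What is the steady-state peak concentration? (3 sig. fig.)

62.9 ng/mL

k = ln 2 / 22.7 = 0.03054 hr⁻¹
Fraction remaining after one interval: e^(−kτ) = e^(−0.03054 × 15.0) = 0.6325
R = 1 / (1 − 0.6325) = 2.721
Css,max = 23.1 × 2.721 ≈ 62.9 ng/mL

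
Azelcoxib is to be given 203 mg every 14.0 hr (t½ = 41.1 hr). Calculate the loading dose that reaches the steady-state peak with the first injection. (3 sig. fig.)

965 mg

k = ln 2 / 41.1 = 0.01686 hr⁻¹
Accumulation ratio R = 1 / (1 − e^(−kτ)) = 1 / (1 − e^(−0.01686×14.0)) = 1 / (1 − 0.7897) = 4.755
Loading dose = maintenance dose × R = 203 × 4.755 ≈ 965 mg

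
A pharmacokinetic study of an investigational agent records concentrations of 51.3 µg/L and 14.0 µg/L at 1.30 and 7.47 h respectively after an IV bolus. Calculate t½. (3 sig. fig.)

3.29 hours

k = ln(C₁/C₂) / (t₂ − t₁) = ln(51.3/14.0) / (7.47 − 1.30)
  = 1.299 / 6.170 = 0.2105 h⁻¹
t½ = ln 2 / k = ln 2 / 0.2105 ≈ 3.29 hours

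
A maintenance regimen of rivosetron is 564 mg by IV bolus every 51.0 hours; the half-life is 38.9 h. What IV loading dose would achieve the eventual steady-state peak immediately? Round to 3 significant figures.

k = ln 2 / 38.9 = 0.01782 h⁻¹
Accumulation ratio R = 1 / (1 − e^(−kτ)) = 1 / (1 − e^(−0.01782×51.0)) = 1 / (1 − 0.4030) = 1.675
Loading dose = maintenance dose × R = 564 × 1.675 ≈ 945 mg

945 mg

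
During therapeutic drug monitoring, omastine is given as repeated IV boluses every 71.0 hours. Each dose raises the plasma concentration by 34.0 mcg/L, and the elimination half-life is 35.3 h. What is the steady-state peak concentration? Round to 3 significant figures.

k = ln 2 / 35.3 = 0.01964 h⁻¹
Fraction remaining after one interval: e^(−kτ) = e^(−0.01964 × 71.0) = 0.2480
R = 1 / (1 − 0.2480) = 1.330
Css,max = 34.0 × 1.330 ≈ 45.2 mcg/L

45.2 mcg/L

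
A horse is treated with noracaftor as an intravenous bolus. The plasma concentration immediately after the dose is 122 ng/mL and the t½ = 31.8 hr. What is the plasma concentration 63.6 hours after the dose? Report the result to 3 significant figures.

30.5 ng/mL

k = ln 2 / 31.8 = 0.02180 hr⁻¹
63.6 hr is 2.000 half-lives, so C = 122 × (1/2)^2.000 = 122 × 0.2500 ≈ 30.5 ng/mL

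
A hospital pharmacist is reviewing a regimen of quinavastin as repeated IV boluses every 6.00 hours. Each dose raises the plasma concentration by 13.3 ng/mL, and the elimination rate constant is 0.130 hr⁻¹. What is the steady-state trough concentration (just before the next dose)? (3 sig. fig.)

11.3 ng/mL

Fraction remaining after one interval: e^(−kτ) = e^(−0.1300 × 6.00) = 0.4584
R = 1 / (1 − 0.4584) = 1.846
Css,max = 13.3 × 1.846 = 24.56 ng/mL
Css,min = Css,max × e^(−kτ) = 24.56 × 0.4584 ≈ 11.3 ng/mL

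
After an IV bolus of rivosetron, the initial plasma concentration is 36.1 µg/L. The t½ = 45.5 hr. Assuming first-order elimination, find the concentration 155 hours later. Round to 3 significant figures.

3.40 µg/L

k = ln 2 / 45.5 = 0.01523 hr⁻¹
C(t) = C₀ e^(−kt) = 36.1 × e^(−0.01523 × 155) = 36.1 × e^(−2.361) = 36.1 × 0.09430 ≈ 3.40 µg/L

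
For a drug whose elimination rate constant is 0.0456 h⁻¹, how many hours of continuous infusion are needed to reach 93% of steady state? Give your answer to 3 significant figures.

58.3 hours

f = 1 − e^(−kt)  ⇒  t = −ln(1 − f) / k
t = −ln(1 − 0.93) / 0.04560 = 2.659 / 0.04560 ≈ 58.3 hours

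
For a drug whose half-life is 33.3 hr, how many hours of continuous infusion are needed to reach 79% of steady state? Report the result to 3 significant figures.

75.0 hours

k = ln 2 / 33.3 = 0.02082 hr⁻¹
f = 1 − e^(−kt)  ⇒  t = −ln(1 − f) / k
t = −ln(1 − 0.79) / 0.02082 = 1.561 / 0.02082 ≈ 75.0 hours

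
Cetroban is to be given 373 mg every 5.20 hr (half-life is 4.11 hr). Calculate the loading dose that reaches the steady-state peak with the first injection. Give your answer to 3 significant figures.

k = ln 2 / 4.11 = 0.1686 hr⁻¹
Accumulation ratio R = 1 / (1 − e^(−kτ)) = 1 / (1 − e^(−0.1686×5.20)) = 1 / (1 − 0.4160) = 1.712
Loading dose = maintenance dose × R = 373 × 1.712 ≈ 639 mg

639 mg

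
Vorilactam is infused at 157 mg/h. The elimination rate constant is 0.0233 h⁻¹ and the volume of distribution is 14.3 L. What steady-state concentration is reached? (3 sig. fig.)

471 mg/L

CL = k · V = 0.0233 × 14.3 = 0.3332 L/h
Css = rate / CL = 157 / 0.3332 ≈ 471 mg/L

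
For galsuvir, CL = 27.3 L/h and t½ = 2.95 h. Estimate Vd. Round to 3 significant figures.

116 L

k = ln 2 / t½ = ln 2 / 2.95 = 0.2350 h⁻¹
V = CL / k = 27.3 / 0.2350 ≈ 116 L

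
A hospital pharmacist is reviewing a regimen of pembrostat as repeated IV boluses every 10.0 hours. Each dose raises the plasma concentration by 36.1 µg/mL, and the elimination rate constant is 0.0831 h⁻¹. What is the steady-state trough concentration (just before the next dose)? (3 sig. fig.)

Fraction remaining after one interval: e^(−kτ) = e^(−0.08310 × 10.0) = 0.4356
R = 1 / (1 − 0.4356) = 1.772
Css,max = 36.1 × 1.772 = 63.96 µg/mL
Css,min = Css,max × e^(−kτ) = 63.96 × 0.4356 ≈ 27.9 µg/mL

27.9 µg/mL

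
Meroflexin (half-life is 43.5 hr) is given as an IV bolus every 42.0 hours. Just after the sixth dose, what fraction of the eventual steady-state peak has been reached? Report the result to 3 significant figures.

0.982

k = ln 2 / 43.5 = 0.01593 hr⁻¹
f_n = 1 − e^(−nkτ) = 1 − e^(−6 × 0.01593 × 42.0) = 1 − e^(−4.015) = 1 − 0.01803 ≈ 0.982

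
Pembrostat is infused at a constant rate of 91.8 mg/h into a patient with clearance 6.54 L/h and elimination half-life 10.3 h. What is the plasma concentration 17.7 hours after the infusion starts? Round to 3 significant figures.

9.77 mg/L

Css = rate / CL = 91.8 / 6.54 = 14.04 mg/L
k = ln 2 / 10.3 = 0.06730 h⁻¹
C(t) = Css (1 − e^(−kt)) = 14.04 × (1 − e^(−1.191)) = 14.04 × 0.6961 ≈ 9.77 mg/L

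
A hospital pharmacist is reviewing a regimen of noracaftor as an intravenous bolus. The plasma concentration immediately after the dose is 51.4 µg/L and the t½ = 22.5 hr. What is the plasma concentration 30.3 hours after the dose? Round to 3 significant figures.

k = ln 2 / 22.5 = 0.03081 hr⁻¹
C(t) = C₀ e^(−kt) = 51.4 × e^(−0.03081 × 30.3) = 51.4 × e^(−0.9334) = 51.4 × 0.3932 ≈ 20.2 µg/L

20.2 µg/L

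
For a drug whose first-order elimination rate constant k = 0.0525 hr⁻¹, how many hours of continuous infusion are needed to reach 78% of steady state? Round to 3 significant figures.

f = 1 − e^(−kt)  ⇒  t = −ln(1 − f) / k
t = −ln(1 − 0.78) / 0.05250 = 1.514 / 0.05250 ≈ 28.8 hours

28.8 hours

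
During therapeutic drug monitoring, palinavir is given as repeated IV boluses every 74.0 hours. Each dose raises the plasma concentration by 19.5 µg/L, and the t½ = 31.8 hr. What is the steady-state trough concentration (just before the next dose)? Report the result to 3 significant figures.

4.85 µg/L

k = ln 2 / 31.8 = 0.02180 hr⁻¹
Fraction remaining after one interval: e^(−kτ) = e^(−0.02180 × 74.0) = 0.1993
R = 1 / (1 − 0.1993) = 1.249
Css,max = 19.5 × 1.249 = 24.35 µg/L
Css,min = Css,max × e^(−kτ) = 24.35 × 0.1993 ≈ 4.85 µg/L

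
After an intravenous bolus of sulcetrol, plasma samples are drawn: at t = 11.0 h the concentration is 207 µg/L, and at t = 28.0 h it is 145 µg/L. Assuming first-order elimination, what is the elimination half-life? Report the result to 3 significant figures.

k = ln(C₁/C₂) / (t₂ − t₁) = ln(207/145) / (28.0 − 11.0)
  = 0.3560 / 17.00 = 0.02094 h⁻¹
t½ = ln 2 / k = ln 2 / 0.02094 ≈ 33.1 hours

33.1 hours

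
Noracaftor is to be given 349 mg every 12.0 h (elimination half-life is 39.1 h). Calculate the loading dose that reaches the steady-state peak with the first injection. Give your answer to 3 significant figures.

k = ln 2 / 39.1 = 0.01773 h⁻¹
Accumulation ratio R = 1 / (1 − e^(−kτ)) = 1 / (1 − e^(−0.01773×12.0)) = 1 / (1 − 0.8084) = 5.218
Loading dose = maintenance dose × R = 349 × 5.218 ≈ 1820 mg

1820 mg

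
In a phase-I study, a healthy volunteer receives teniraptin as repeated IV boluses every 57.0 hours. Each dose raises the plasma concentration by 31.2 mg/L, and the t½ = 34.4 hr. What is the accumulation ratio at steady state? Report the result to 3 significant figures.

1.46

k = ln 2 / 34.4 = 0.02015 hr⁻¹
Fraction remaining after one interval: e^(−kτ) = e^(−0.02015 × 57.0) = 0.3171
R = 1 / (1 − 0.3171) = 1 / 0.6829 ≈ 1.46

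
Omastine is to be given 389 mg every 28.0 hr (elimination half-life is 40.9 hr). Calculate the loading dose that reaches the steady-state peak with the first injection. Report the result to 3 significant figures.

k = ln 2 / 40.9 = 0.01695 hr⁻¹
Accumulation ratio R = 1 / (1 − e^(−kτ)) = 1 / (1 − e^(−0.01695×28.0)) = 1 / (1 − 0.6222) = 2.647
Loading dose = maintenance dose × R = 389 × 2.647 ≈ 1030 mg

1030 mg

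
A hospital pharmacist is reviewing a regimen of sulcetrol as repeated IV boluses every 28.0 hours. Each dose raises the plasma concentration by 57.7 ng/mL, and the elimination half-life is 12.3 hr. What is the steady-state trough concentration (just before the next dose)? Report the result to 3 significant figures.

15.0 ng/mL

k = ln 2 / 12.3 = 0.05635 hr⁻¹
Fraction remaining after one interval: e^(−kτ) = e^(−0.05635 × 28.0) = 0.2064
R = 1 / (1 − 0.2064) = 1.260
Css,max = 57.7 × 1.260 = 72.71 ng/mL
Css,min = Css,max × e^(−kτ) = 72.71 × 0.2064 ≈ 15.0 ng/mL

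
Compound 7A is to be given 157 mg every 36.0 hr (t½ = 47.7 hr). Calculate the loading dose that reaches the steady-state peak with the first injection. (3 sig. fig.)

k = ln 2 / 47.7 = 0.01453 hr⁻¹
Accumulation ratio R = 1 / (1 − e^(−kτ)) = 1 / (1 − e^(−0.01453×36.0)) = 1 / (1 − 0.5927) = 2.455
Loading dose = maintenance dose × R = 157 × 2.455 ≈ 385 mg

385 mg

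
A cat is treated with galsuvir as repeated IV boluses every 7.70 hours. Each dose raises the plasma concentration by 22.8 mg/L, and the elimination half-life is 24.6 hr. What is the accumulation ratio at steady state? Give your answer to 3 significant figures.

5.13

k = ln 2 / 24.6 = 0.02818 hr⁻¹
Fraction remaining after one interval: e^(−kτ) = e^(−0.02818 × 7.70) = 0.8050
R = 1 / (1 − 0.8050) = 1 / 0.1950 ≈ 5.13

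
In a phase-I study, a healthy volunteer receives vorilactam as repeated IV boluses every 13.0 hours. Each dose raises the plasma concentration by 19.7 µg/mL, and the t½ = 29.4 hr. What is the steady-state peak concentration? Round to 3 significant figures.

k = ln 2 / 29.4 = 0.02358 hr⁻¹
Fraction remaining after one interval: e^(−kτ) = e^(−0.02358 × 13.0) = 0.7360
R = 1 / (1 − 0.7360) = 3.788
Css,max = 19.7 × 3.788 ≈ 74.6 µg/mL

74.6 µg/mL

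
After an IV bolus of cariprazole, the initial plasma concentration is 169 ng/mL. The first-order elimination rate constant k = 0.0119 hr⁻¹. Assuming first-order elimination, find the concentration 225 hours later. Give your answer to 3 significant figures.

C(t) = C₀ e^(−kt) = 169 × e^(−0.01190 × 225) = 169 × e^(−2.678) = 169 × 0.06873 ≈ 11.6 ng/mL

11.6 ng/mL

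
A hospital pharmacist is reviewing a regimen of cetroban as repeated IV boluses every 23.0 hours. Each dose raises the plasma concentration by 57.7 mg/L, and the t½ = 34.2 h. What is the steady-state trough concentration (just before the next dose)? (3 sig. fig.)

97.2 mg/L

k = ln 2 / 34.2 = 0.02027 h⁻¹
Fraction remaining after one interval: e^(−kτ) = e^(−0.02027 × 23.0) = 0.6274
R = 1 / (1 − 0.6274) = 2.684
Css,max = 57.7 × 2.684 = 154.9 mg/L
Css,min = Css,max × e^(−kτ) = 154.9 × 0.6274 ≈ 97.2 mg/L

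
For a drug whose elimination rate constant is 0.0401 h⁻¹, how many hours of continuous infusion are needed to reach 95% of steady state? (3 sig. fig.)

f = 1 − e^(−kt)  ⇒  t = −ln(1 − f) / k
t = −ln(1 − 0.95) / 0.04010 = 2.996 / 0.04010 ≈ 74.7 hours

74.7 hours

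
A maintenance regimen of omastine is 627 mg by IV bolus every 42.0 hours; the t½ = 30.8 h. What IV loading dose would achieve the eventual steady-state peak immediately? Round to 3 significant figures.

1030 mg

k = ln 2 / 30.8 = 0.02250 h⁻¹
Accumulation ratio R = 1 / (1 − e^(−kτ)) = 1 / (1 − e^(−0.02250×42.0)) = 1 / (1 − 0.3886) = 1.636
Loading dose = maintenance dose × R = 627 × 1.636 ≈ 1030 mg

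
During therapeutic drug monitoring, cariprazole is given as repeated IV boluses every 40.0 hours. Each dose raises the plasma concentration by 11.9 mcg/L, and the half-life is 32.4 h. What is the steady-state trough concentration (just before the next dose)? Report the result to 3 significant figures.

k = ln 2 / 32.4 = 0.02139 h⁻¹
Fraction remaining after one interval: e^(−kτ) = e^(−0.02139 × 40.0) = 0.4250
R = 1 / (1 − 0.4250) = 1.739
Css,max = 11.9 × 1.739 = 20.69 mcg/L
Css,min = Css,max × e^(−kτ) = 20.69 × 0.4250 ≈ 8.79 mcg/L

8.79 mcg/L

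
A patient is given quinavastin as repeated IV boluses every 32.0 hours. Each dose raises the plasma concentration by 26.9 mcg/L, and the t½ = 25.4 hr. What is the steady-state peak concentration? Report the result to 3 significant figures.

k = ln 2 / 25.4 = 0.02729 hr⁻¹
Fraction remaining after one interval: e^(−kτ) = e^(−0.02729 × 32.0) = 0.4176
R = 1 / (1 − 0.4176) = 1.717
Css,max = 26.9 × 1.717 ≈ 46.2 mcg/L

46.2 mcg/L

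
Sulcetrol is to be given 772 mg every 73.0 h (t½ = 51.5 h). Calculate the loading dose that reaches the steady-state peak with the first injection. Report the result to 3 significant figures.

k = ln 2 / 51.5 = 0.01346 h⁻¹
Accumulation ratio R = 1 / (1 − e^(−kτ)) = 1 / (1 − e^(−0.01346×73.0)) = 1 / (1 − 0.3744) = 1.598
Loading dose = maintenance dose × R = 772 × 1.598 ≈ 1230 mg

1230 mg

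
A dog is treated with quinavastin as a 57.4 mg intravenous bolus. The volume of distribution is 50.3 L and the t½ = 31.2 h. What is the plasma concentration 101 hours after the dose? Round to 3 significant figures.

C₀ = dose / V = 57.4 / 50.3 = 1.141 mg/L
k = ln 2 / 31.2 = 0.02222 h⁻¹
C(t) = C₀ e^(−kt) = 1.141 × e^(−0.02222 × 101) = 1.141 × e^(−2.244) = 1.141 × 0.1061 ≈ 0.121 mg/L

0.121 mg/L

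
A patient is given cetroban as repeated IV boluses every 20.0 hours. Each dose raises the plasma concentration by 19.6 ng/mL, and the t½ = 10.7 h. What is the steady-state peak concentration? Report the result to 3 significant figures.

k = ln 2 / 10.7 = 0.06478 h⁻¹
Fraction remaining after one interval: e^(−kτ) = e^(−0.06478 × 20.0) = 0.2737
R = 1 / (1 − 0.2737) = 1.377
Css,max = 19.6 × 1.377 ≈ 27.0 ng/mL

27.0 ng/mL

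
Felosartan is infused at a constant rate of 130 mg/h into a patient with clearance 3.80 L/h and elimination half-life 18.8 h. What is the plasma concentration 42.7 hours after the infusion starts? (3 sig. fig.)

27.1 µg/mL

Css = rate / CL = 130 / 3.80 = 34.21 µg/mL
k = ln 2 / 18.8 = 0.03687 h⁻¹
C(t) = Css (1 − e^(−kt)) = 34.21 × (1 − e^(−1.574)) = 34.21 × 0.7929 ≈ 27.1 µg/mL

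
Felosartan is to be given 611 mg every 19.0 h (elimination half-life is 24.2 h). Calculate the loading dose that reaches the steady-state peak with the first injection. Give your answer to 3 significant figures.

k = ln 2 / 24.2 = 0.02864 h⁻¹
Accumulation ratio R = 1 / (1 − e^(−kτ)) = 1 / (1 − e^(−0.02864×19.0)) = 1 / (1 − 0.5803) = 2.383
Loading dose = maintenance dose × R = 611 × 2.383 ≈ 1460 mg

1460 mg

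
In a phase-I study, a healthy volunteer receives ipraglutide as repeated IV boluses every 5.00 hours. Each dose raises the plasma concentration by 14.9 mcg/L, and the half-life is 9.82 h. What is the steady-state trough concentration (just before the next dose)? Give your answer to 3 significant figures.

35.2 mcg/L

k = ln 2 / 9.82 = 0.07059 h⁻¹
Fraction remaining after one interval: e^(−kτ) = e^(−0.07059 × 5.00) = 0.7026
R = 1 / (1 − 0.7026) = 3.363
Css,max = 14.9 × 3.363 = 50.11 mcg/L
Css,min = Css,max × e^(−kτ) = 50.11 × 0.7026 ≈ 35.2 mcg/L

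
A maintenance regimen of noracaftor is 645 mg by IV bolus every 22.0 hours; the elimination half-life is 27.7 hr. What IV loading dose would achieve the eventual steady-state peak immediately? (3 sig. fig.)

k = ln 2 / 27.7 = 0.02502 hr⁻¹
Accumulation ratio R = 1 / (1 − e^(−kτ)) = 1 / (1 − e^(−0.02502×22.0)) = 1 / (1 − 0.5767) = 2.362
Loading dose = maintenance dose × R = 645 × 2.362 ≈ 1520 mg

1520 mg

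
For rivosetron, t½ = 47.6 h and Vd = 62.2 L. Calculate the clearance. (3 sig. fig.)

0.906 L/h

k = ln 2 / t½ = ln 2 / 47.6 = 0.01456 h⁻¹
CL = k · V = 0.01456 × 62.2 ≈ 0.906 L/h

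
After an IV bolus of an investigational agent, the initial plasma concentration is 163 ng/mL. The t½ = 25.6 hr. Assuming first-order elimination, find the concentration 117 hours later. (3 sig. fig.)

6.86 ng/mL

k = ln 2 / 25.6 = 0.02708 hr⁻¹
117 hr is 4.570 half-lives, so C = 163 × (1/2)^4.570 = 163 × 0.04209 ≈ 6.86 ng/mL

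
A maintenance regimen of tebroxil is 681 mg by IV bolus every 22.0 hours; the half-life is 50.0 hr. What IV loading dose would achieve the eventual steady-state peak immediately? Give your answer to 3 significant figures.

2590 mg

k = ln 2 / 50.0 = 0.01386 hr⁻¹
Accumulation ratio R = 1 / (1 − e^(−kτ)) = 1 / (1 − e^(−0.01386×22.0)) = 1 / (1 − 0.7371) = 3.804
Loading dose = maintenance dose × R = 681 × 3.804 ≈ 2590 mg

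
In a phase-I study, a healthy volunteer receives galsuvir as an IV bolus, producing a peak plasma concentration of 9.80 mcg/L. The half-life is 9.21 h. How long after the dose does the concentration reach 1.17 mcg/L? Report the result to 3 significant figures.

28.2 hours

k = ln 2 / 9.21 = 0.07526 h⁻¹
C(t) = C₀ e^(−kt)  ⇒  t = ln(C₀/C) / k
t = ln(9.80/1.17) / 0.07526 = 2.125 / 0.07526 ≈ 28.2 hours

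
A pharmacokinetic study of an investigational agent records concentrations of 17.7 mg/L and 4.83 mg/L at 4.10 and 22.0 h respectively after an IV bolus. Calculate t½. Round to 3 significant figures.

9.55 hours

k = ln(C₁/C₂) / (t₂ − t₁) = ln(17.7/4.83) / (22.0 − 4.10)
  = 1.299 / 17.90 = 0.07255 h⁻¹
t½ = ln 2 / k = ln 2 / 0.07255 ≈ 9.55 hours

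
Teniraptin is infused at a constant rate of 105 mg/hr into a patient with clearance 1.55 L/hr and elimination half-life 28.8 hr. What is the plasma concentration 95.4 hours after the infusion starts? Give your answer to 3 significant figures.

Css = rate / CL = 105 / 1.55 = 67.74 mg/L
k = ln 2 / 28.8 = 0.02407 hr⁻¹
C(t) = Css (1 − e^(−kt)) = 67.74 × (1 − e^(−2.296)) = 67.74 × 0.8993 ≈ 60.9 mg/L

60.9 mg/L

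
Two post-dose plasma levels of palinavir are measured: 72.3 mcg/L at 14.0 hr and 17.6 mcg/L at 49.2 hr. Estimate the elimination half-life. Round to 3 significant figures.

k = ln(C₁/C₂) / (t₂ − t₁) = ln(72.3/17.6) / (49.2 − 14.0)
  = 1.413 / 35.20 = 0.04014 hr⁻¹
t½ = ln 2 / k = ln 2 / 0.04014 ≈ 17.3 hours

17.3 hours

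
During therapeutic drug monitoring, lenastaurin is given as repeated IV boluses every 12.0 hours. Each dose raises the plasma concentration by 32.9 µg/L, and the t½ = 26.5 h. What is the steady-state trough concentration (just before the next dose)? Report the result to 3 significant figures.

89.2 µg/L

k = ln 2 / 26.5 = 0.02616 h⁻¹
Fraction remaining after one interval: e^(−kτ) = e^(−0.02616 × 12.0) = 0.7306
R = 1 / (1 − 0.7306) = 3.712
Css,max = 32.9 × 3.712 = 122.1 µg/L
Css,min = Css,max × e^(−kτ) = 122.1 × 0.7306 ≈ 89.2 µg/L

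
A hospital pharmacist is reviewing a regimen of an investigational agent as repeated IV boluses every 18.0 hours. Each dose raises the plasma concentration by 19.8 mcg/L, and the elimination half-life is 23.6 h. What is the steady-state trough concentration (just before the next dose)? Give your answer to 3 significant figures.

28.4 mcg/L

k = ln 2 / 23.6 = 0.02937 h⁻¹
Fraction remaining after one interval: e^(−kτ) = e^(−0.02937 × 18.0) = 0.5894
R = 1 / (1 − 0.5894) = 2.435
Css,max = 19.8 × 2.435 = 48.22 mcg/L
Css,min = Css,max × e^(−kτ) = 48.22 × 0.5894 ≈ 28.4 mcg/L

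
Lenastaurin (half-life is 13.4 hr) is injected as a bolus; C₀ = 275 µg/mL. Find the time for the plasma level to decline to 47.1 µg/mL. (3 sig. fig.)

k = ln 2 / 13.4 = 0.05173 hr⁻¹
C(t) = C₀ e^(−kt)  ⇒  t = ln(C₀/C) / k
t = ln(275/47.1) / 0.05173 = 1.764 / 0.05173 ≈ 34.1 hours

34.1 hours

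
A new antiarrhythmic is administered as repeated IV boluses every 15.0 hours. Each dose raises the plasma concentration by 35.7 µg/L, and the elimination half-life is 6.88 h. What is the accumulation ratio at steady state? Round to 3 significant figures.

k = ln 2 / 6.88 = 0.1007 h⁻¹
Fraction remaining after one interval: e^(−kτ) = e^(−0.1007 × 15.0) = 0.2206
R = 1 / (1 − 0.2206) = 1 / 0.7794 ≈ 1.28

1.28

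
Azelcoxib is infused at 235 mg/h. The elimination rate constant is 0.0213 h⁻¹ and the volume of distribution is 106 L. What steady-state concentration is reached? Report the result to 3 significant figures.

104 mg/L

CL = k · V = 0.0213 × 106 = 2.258 L/h
Css = rate / CL = 235 / 2.258 ≈ 104 mg/L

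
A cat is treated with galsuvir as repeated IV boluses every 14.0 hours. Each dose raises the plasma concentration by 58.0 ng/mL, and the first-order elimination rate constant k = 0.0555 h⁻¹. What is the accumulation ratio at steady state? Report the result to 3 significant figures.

1.85

Fraction remaining after one interval: e^(−kτ) = e^(−0.05550 × 14.0) = 0.4598
R = 1 / (1 − 0.4598) = 1 / 0.5402 ≈ 1.85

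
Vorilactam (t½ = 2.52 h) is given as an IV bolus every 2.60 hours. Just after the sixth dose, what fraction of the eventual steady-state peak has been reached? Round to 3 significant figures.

k = ln 2 / 2.52 = 0.2751 h⁻¹
f_n = 1 − e^(−nkτ) = 1 − e^(−6 × 0.2751 × 2.60) = 1 − e^(−4.291) = 1 − 0.01369 ≈ 0.986

0.986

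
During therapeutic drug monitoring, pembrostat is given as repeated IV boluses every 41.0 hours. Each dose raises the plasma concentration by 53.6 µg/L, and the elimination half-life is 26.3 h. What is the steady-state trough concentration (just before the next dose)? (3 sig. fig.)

27.5 µg/L

k = ln 2 / 26.3 = 0.02636 h⁻¹
Fraction remaining after one interval: e^(−kτ) = e^(−0.02636 × 41.0) = 0.3394
R = 1 / (1 − 0.3394) = 1.514
Css,max = 53.6 × 1.514 = 81.14 µg/L
Css,min = Css,max × e^(−kτ) = 81.14 × 0.3394 ≈ 27.5 µg/L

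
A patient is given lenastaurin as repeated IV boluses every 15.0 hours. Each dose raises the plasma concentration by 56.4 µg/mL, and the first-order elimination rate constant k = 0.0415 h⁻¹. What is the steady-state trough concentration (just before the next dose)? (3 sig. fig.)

65.3 µg/mL

Fraction remaining after one interval: e^(−kτ) = e^(−0.04150 × 15.0) = 0.5366
R = 1 / (1 − 0.5366) = 2.158
Css,max = 56.4 × 2.158 = 121.7 µg/mL
Css,min = Css,max × e^(−kτ) = 121.7 × 0.5366 ≈ 65.3 µg/mL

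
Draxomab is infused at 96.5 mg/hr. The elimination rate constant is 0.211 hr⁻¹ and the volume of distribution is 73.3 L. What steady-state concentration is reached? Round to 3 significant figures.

6.24 µg/mL

CL = k · V = 0.211 × 73.3 = 15.47 L/hr
Css = rate / CL = 96.5 / 15.47 ≈ 6.24 µg/mL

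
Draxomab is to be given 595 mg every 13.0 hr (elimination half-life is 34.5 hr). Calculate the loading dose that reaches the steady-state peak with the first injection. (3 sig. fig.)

k = ln 2 / 34.5 = 0.02009 hr⁻¹
Accumulation ratio R = 1 / (1 − e^(−kτ)) = 1 / (1 − e^(−0.02009×13.0)) = 1 / (1 − 0.7701) = 4.350
Loading dose = maintenance dose × R = 595 × 4.350 ≈ 2590 mg

2590 mg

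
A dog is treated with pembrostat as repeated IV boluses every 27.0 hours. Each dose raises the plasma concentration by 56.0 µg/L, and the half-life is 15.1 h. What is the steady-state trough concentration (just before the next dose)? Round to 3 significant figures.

22.8 µg/L

k = ln 2 / 15.1 = 0.04590 h⁻¹
Fraction remaining after one interval: e^(−kτ) = e^(−0.04590 × 27.0) = 0.2896
R = 1 / (1 − 0.2896) = 1.408
Css,max = 56.0 × 1.408 = 78.82 µg/L
Css,min = Css,max × e^(−kτ) = 78.82 × 0.2896 ≈ 22.8 µg/L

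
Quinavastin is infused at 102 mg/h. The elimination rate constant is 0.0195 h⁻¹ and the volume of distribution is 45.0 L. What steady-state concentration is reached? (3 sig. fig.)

116 mg/L

CL = k · V = 0.0195 × 45.0 = 0.8775 L/h
Css = rate / CL = 102 / 0.8775 ≈ 116 mg/L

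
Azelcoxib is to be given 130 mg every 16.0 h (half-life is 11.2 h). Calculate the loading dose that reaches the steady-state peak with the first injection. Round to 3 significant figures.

207 mg

k = ln 2 / 11.2 = 0.06189 h⁻¹
Accumulation ratio R = 1 / (1 − e^(−kτ)) = 1 / (1 − e^(−0.06189×16.0)) = 1 / (1 − 0.3715) = 1.591
Loading dose = maintenance dose × R = 130 × 1.591 ≈ 207 mg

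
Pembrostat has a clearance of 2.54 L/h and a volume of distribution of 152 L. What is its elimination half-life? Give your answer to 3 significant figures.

k = CL / V = 2.54 / 152 = 0.01671 h⁻¹
t½ = ln 2 / k = ln 2 / 0.01671 ≈ 41.5 hours

41.5 hours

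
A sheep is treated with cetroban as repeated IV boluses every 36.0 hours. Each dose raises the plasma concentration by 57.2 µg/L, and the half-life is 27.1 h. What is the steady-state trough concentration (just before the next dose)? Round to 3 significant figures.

k = ln 2 / 27.1 = 0.02558 h⁻¹
Fraction remaining after one interval: e^(−kτ) = e^(−0.02558 × 36.0) = 0.3982
R = 1 / (1 − 0.3982) = 1.662
Css,max = 57.2 × 1.662 = 95.05 µg/L
Css,min = Css,max × e^(−kτ) = 95.05 × 0.3982 ≈ 37.8 µg/L

37.8 µg/L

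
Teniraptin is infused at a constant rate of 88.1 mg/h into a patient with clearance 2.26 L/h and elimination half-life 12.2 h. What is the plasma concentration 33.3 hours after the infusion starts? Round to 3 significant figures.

Css = rate / CL = 88.1 / 2.26 = 38.98 mg/L
k = ln 2 / 12.2 = 0.05682 h⁻¹
C(t) = Css (1 − e^(−kt)) = 38.98 × (1 − e^(−1.892)) = 38.98 × 0.8492 ≈ 33.1 mg/L

33.1 mg/L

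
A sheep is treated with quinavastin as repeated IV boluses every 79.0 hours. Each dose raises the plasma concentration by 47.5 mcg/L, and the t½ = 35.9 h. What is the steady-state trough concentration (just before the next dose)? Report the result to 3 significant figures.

13.2 mcg/L

k = ln 2 / 35.9 = 0.01931 h⁻¹
Fraction remaining after one interval: e^(−kτ) = e^(−0.01931 × 79.0) = 0.2176
R = 1 / (1 − 0.2176) = 1.278
Css,max = 47.5 × 1.278 = 60.71 mcg/L
Css,min = Css,max × e^(−kτ) = 60.71 × 0.2176 ≈ 13.2 mcg/L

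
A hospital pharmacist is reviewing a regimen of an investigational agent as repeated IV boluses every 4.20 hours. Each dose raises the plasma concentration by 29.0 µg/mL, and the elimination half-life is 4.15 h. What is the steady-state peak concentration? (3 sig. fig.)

k = ln 2 / 4.15 = 0.1670 h⁻¹
Fraction remaining after one interval: e^(−kτ) = e^(−0.1670 × 4.20) = 0.4958
R = 1 / (1 − 0.4958) = 1.984
Css,max = 29.0 × 1.984 ≈ 57.5 µg/mL

57.5 µg/mL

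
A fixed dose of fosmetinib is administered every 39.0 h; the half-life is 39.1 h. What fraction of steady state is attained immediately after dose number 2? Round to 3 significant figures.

k = ln 2 / 39.1 = 0.01773 h⁻¹
f_n = 1 − e^(−nkτ) = 1 − e^(−2 × 0.01773 × 39.0) = 1 − e^(−1.383) = 1 − 0.2509 ≈ 0.749

0.749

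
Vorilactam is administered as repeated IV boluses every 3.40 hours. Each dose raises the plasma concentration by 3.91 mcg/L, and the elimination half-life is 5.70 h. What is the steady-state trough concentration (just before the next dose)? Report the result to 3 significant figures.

k = ln 2 / 5.70 = 0.1216 h⁻¹
Fraction remaining after one interval: e^(−kτ) = e^(−0.1216 × 3.40) = 0.6614
R = 1 / (1 − 0.6614) = 2.953
Css,max = 3.91 × 2.953 = 11.55 mcg/L
Css,min = Css,max × e^(−kτ) = 11.55 × 0.6614 ≈ 7.64 mcg/L

7.64 mcg/L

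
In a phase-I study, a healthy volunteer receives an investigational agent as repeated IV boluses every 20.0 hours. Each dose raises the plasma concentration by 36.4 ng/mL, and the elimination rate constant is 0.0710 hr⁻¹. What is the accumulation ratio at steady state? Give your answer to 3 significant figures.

1.32

Fraction remaining after one interval: e^(−kτ) = e^(−0.07100 × 20.0) = 0.2417
R = 1 / (1 − 0.2417) = 1 / 0.7583 ≈ 1.32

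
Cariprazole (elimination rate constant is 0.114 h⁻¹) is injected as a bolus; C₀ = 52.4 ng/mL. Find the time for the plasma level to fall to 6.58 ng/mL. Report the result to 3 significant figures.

18.2 hours

C(t) = C₀ e^(−kt)  ⇒  t = ln(C₀/C) / k
t = ln(52.4/6.58) / 0.1140 = 2.075 / 0.1140 ≈ 18.2 hours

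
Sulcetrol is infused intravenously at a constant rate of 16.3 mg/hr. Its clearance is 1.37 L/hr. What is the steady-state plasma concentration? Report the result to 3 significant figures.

Css = infusion rate / CL = 16.3 / 1.37 ≈ 11.9 µg/mL

11.9 µg/mL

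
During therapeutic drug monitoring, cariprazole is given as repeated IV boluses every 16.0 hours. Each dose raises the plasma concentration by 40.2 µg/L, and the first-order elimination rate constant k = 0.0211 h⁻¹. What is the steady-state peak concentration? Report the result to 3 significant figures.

Fraction remaining after one interval: e^(−kτ) = e^(−0.02110 × 16.0) = 0.7135
R = 1 / (1 − 0.7135) = 3.490
Css,max = 40.2 × 3.490 ≈ 140 µg/L

140 µg/L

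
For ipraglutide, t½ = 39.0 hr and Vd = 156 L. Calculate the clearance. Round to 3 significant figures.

2.77 L/hr

k = ln 2 / t½ = ln 2 / 39.0 = 0.01777 hr⁻¹
CL = k · V = 0.01777 × 156 ≈ 2.77 L/hr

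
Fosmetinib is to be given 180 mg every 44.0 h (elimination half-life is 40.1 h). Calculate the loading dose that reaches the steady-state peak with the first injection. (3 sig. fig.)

k = ln 2 / 40.1 = 0.01729 h⁻¹
Accumulation ratio R = 1 / (1 − e^(−kτ)) = 1 / (1 − e^(−0.01729×44.0)) = 1 / (1 − 0.4674) = 1.878
Loading dose = maintenance dose × R = 180 × 1.878 ≈ 338 mg

338 mg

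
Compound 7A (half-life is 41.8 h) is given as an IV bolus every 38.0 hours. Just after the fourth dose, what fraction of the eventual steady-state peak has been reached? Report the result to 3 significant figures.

0.920

k = ln 2 / 41.8 = 0.01658 h⁻¹
f_n = 1 − e^(−nkτ) = 1 − e^(−4 × 0.01658 × 38.0) = 1 − e^(−2.521) = 1 − 0.08042 ≈ 0.920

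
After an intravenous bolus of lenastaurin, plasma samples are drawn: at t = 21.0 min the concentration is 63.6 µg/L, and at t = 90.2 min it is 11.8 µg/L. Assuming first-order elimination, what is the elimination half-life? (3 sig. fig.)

28.5 minutes

k = ln(C₁/C₂) / (t₂ − t₁) = ln(63.6/11.8) / (90.2 − 21.0)
  = 1.685 / 69.20 = 0.02434 min⁻¹
t½ = ln 2 / k = ln 2 / 0.02434 ≈ 28.5 minutes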